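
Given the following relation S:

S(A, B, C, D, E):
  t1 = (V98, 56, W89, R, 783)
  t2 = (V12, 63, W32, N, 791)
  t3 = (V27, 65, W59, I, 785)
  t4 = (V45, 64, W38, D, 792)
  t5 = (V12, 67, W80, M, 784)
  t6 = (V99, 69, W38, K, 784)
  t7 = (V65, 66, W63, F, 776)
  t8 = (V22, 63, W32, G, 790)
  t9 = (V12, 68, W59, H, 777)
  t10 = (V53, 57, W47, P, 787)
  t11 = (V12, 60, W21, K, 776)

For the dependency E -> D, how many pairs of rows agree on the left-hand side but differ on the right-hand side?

E=784: violating pairs (5,6) — 1 pair.
E=776: violating pairs (7,11) — 1 pair.

2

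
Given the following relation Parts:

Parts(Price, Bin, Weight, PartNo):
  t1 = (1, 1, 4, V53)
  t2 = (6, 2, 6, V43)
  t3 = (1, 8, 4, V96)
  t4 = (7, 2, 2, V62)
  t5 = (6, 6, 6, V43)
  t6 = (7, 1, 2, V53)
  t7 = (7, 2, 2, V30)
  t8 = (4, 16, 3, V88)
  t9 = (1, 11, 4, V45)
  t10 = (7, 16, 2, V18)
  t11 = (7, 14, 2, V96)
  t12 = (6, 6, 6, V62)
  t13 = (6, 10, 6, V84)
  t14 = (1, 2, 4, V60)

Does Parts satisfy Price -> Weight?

Price=1: rows 1, 3, 9, 14 → Weight = 4, 4, 4, 4 ✓
Price=6: rows 2, 5, 12, 13 → Weight = 6, 6, 6, 6 ✓
Price=7: rows 4, 6, 7, 10, 11 → Weight = 2, 2, 2, 2, 2 ✓
Price=4: row 8 → Weight = 3 ✓
Every Price value is associated with a single Weight value, so Price -> Weight holds.

Yes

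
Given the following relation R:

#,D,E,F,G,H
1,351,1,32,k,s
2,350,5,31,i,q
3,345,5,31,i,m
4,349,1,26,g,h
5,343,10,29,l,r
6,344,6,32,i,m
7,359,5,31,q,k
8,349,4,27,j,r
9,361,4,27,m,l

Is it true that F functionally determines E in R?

No

F=32: rows 1, 6 → E takes values {1, 6} — violation
F=31: rows 2, 3, 7 → E = 5, 5, 5 ✓
F=26: row 4 → E = 1 ✓
F=29: row 5 → E = 10 ✓
F=27: rows 8, 9 → E = 4, 4 ✓
Two rows agree on F but differ on E, so F → E does not hold.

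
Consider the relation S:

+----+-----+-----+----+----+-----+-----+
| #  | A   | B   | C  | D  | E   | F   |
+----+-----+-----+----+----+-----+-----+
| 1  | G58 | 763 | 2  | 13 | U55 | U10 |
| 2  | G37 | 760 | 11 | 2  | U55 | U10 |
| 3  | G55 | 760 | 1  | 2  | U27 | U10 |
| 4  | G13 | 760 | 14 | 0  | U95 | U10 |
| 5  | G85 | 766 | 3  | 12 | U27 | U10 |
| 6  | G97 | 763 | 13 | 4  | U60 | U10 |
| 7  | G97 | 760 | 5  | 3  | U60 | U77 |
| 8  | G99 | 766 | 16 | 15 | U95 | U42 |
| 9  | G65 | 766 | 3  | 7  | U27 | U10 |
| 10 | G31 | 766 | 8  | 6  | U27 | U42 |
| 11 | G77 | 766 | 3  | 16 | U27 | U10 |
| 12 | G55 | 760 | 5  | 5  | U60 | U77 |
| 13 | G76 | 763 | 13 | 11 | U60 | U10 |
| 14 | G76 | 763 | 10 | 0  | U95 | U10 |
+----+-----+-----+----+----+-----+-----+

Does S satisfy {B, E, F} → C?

(B=763, E=U55, F=U10): row 1 → C = 2 ✓
(B=760, E=U55, F=U10): row 2 → C = 11 ✓
(B=760, E=U27, F=U10): row 3 → C = 1 ✓
(B=760, E=U95, F=U10): row 4 → C = 14 ✓
(B=766, E=U27, F=U10): rows 5, 9, 11 → C = 3, 3, 3 ✓
(B=763, E=U60, F=U10): rows 6, 13 → C = 13, 13 ✓
(B=760, E=U60, F=U77): rows 7, 12 → C = 5, 5 ✓
(B=766, E=U95, F=U42): row 8 → C = 16 ✓
(B=766, E=U27, F=U42): row 10 → C = 8 ✓
(B=763, E=U95, F=U10): row 14 → C = 10 ✓
Every {B, E, F} value is associated with a single C value, so {B, E, F} → C holds.

Yes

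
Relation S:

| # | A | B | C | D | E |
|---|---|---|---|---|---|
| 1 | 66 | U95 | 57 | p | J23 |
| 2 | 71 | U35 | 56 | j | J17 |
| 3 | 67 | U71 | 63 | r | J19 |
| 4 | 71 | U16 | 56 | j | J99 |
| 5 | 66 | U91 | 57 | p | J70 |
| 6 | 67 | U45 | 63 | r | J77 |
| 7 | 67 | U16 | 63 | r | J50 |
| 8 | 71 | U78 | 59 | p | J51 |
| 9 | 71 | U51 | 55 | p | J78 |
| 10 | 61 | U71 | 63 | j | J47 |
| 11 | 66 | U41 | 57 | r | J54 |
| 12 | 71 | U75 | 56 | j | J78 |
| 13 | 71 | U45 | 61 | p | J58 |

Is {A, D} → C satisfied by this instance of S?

(A=66, D=p): rows 1, 5 → C = 57, 57 ✓
(A=71, D=j): rows 2, 4, 12 → C = 56, 56, 56 ✓
(A=67, D=r): rows 3, 6, 7 → C = 63, 63, 63 ✓
(A=71, D=p): rows 8, 9, 13 → C takes values {59, 55, 61} — violation
(A=61, D=j): row 10 → C = 63 ✓
(A=66, D=r): row 11 → C = 57 ✓
Two rows agree on {A, D} but differ on C, so {A, D} → C does not hold.

No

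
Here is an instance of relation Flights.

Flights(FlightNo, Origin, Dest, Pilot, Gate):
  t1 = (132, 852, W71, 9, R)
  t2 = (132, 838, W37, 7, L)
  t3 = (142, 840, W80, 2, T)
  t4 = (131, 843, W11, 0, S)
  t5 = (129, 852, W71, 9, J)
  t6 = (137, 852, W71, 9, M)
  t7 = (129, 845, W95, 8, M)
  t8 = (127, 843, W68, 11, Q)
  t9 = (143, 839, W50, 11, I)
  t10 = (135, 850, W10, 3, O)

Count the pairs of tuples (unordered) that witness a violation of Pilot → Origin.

1

Pilot=9: all 3 rows agree on Origin — 0 pairs.
Pilot=11: violating pairs (8,9) — 1 pair.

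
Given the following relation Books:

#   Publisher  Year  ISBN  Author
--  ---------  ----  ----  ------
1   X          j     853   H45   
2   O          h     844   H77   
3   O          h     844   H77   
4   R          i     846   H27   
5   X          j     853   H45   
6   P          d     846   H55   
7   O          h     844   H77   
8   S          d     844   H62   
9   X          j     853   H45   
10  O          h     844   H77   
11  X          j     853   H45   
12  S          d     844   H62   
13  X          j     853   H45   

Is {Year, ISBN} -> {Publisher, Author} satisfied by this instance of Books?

(Year=j, ISBN=853): rows 1, 5, 9, 11, 13 → {Publisher,Author} = (X, H45), (X, H45), (X, H45), (X, H45), (X, H45) ✓
(Year=h, ISBN=844): rows 2, 3, 7, 10 → {Publisher,Author} = (O, H77), (O, H77), (O, H77), (O, H77) ✓
(Year=i, ISBN=846): row 4 → {Publisher,Author} = (R, H27) ✓
(Year=d, ISBN=846): row 6 → {Publisher,Author} = (P, H55) ✓
(Year=d, ISBN=844): rows 8, 12 → {Publisher,Author} = (S, H62), (S, H62) ✓
Every {Year, ISBN} value is associated with a single {Publisher, Author} value, so {Year, ISBN} -> {Publisher, Author} holds.

Yes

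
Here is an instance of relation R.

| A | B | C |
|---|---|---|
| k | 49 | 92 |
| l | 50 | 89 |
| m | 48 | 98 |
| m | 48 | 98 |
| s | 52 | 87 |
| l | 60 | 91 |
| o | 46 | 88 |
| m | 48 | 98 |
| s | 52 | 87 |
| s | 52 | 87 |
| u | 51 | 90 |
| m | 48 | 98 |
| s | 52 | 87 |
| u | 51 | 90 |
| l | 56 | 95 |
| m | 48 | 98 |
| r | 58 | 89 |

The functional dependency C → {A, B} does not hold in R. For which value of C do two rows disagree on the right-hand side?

C=92: 1 row → {A,B} = (k, 49) ✓
C=89: 2 rows → {A,B} takes values {(l, 50), (r, 58)} — violation
C=98: 5 rows → {A,B} = (m, 48), (m, 48), (m, 48), (m, 48), (m, 48) ✓
C=87: 4 rows → {A,B} = (s, 52), (s, 52), (s, 52), (s, 52) ✓
C=91: 1 row → {A,B} = (l, 60) ✓
C=88: 1 row → {A,B} = (o, 46) ✓
C=90: 2 rows → {A,B} = (u, 51), (u, 51) ✓
C=95: 1 row → {A,B} = (l, 56) ✓
The only C value with inconsistent RHS is C=89.

89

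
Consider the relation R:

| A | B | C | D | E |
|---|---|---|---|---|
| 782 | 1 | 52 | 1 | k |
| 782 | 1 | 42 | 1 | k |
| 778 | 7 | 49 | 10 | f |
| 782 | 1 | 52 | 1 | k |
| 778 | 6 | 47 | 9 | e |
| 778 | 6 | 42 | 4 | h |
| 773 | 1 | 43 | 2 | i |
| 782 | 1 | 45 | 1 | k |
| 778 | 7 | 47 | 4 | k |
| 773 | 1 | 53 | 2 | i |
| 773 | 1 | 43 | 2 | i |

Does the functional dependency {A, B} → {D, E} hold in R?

(A=782, B=1): 4 rows → {D,E} = (1, k), (1, k), (1, k), (1, k) ✓
(A=778, B=7): 2 rows → {D,E} takes values {(10, f), (4, k)} — violation
(A=778, B=6): 2 rows → {D,E} takes values {(9, e), (4, h)} — violation
(A=773, B=1): 3 rows → {D,E} = (2, i), (2, i), (2, i) ✓
Two rows agree on {A, B} but differ on {D, E}, so {A, B} → {D, E} does not hold.

No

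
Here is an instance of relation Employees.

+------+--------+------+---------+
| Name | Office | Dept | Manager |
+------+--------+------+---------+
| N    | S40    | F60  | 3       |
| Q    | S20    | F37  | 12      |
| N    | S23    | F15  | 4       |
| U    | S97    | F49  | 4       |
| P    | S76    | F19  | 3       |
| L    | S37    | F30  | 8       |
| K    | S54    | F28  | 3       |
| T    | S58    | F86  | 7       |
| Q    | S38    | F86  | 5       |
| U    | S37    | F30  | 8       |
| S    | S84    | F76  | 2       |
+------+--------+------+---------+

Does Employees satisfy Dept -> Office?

Dept=F60: 1 row → Office = S40 ✓
Dept=F37: 1 row → Office = S20 ✓
Dept=F15: 1 row → Office = S23 ✓
Dept=F49: 1 row → Office = S97 ✓
Dept=F19: 1 row → Office = S76 ✓
Dept=F30: 2 rows → Office = S37, S37 ✓
Dept=F28: 1 row → Office = S54 ✓
Dept=F86: 2 rows → Office takes values {S58, S38} — violation
Dept=F76: 1 row → Office = S84 ✓
Two rows agree on Dept but differ on Office, so Dept -> Office does not hold.

No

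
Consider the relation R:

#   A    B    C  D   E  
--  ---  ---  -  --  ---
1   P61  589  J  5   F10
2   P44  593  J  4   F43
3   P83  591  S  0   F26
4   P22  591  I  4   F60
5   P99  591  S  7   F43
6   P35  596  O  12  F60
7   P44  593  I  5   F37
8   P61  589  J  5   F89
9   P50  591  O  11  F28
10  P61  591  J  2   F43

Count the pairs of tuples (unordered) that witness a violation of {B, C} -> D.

1

(B=589, C=J): all 2 rows agree on D — 0 pairs.
(B=591, C=S): violating pairs (3,5) — 1 pair.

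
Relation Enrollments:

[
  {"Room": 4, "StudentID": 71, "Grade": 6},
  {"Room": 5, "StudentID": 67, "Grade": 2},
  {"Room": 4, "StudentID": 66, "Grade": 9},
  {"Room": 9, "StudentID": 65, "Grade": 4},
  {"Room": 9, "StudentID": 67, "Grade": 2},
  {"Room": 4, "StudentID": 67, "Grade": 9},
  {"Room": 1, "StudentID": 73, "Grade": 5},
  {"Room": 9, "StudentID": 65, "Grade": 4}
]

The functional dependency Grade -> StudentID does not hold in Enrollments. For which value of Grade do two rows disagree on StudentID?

Grade=6: 1 row → StudentID = 71 ✓
Grade=2: 2 rows → StudentID = 67, 67 ✓
Grade=9: 2 rows → StudentID takes values {66, 67} — violation
Grade=4: 2 rows → StudentID = 65, 65 ✓
Grade=5: 1 row → StudentID = 73 ✓
The only Grade value with inconsistent StudentID is Grade=9.

9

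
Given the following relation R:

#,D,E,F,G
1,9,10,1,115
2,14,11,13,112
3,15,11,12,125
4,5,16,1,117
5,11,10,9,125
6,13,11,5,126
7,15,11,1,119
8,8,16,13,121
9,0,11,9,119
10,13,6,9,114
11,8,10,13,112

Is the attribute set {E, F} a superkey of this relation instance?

Yes

All 11 rows have distinct {E, F} values, so {E, F} → (all attributes) holds and {E, F} is a superkey.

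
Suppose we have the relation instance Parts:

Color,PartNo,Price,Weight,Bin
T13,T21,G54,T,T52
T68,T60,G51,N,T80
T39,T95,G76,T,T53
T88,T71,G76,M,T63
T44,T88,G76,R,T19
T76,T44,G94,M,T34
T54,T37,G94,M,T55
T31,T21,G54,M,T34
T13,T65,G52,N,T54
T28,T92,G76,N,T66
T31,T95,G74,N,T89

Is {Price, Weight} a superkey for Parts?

Two distinct rows share (Price=G94, Weight=M), so {Price, Weight} does not determine every attribute — not a superkey.

No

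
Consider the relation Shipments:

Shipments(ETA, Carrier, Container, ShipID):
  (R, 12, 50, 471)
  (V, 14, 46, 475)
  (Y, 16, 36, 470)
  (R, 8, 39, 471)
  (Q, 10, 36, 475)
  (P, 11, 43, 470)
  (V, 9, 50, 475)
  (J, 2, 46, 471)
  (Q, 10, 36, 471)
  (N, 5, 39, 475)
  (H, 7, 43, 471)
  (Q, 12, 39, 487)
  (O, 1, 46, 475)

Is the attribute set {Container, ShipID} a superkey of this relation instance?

Two distinct rows share (Container=46, ShipID=475), so {Container, ShipID} does not determine every attribute — not a superkey.

No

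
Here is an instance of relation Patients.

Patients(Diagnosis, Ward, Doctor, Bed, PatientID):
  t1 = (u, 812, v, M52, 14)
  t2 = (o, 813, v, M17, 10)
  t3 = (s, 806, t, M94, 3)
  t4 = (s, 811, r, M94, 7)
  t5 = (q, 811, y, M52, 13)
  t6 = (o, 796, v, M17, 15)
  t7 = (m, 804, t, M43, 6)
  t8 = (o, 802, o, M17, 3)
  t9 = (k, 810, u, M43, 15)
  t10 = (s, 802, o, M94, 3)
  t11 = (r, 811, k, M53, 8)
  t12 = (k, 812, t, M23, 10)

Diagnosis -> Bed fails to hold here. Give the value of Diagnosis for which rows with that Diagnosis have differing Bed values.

Diagnosis=u: row 1 → Bed = M52 ✓
Diagnosis=o: rows 2, 6, 8 → Bed = M17, M17, M17 ✓
Diagnosis=s: rows 3, 4, 10 → Bed = M94, M94, M94 ✓
Diagnosis=q: row 5 → Bed = M52 ✓
Diagnosis=m: row 7 → Bed = M43 ✓
Diagnosis=k: rows 9, 12 → Bed takes values {M43, M23} — violation
Diagnosis=r: row 11 → Bed = M53 ✓
The only Diagnosis value with inconsistent Bed is Diagnosis=k.

k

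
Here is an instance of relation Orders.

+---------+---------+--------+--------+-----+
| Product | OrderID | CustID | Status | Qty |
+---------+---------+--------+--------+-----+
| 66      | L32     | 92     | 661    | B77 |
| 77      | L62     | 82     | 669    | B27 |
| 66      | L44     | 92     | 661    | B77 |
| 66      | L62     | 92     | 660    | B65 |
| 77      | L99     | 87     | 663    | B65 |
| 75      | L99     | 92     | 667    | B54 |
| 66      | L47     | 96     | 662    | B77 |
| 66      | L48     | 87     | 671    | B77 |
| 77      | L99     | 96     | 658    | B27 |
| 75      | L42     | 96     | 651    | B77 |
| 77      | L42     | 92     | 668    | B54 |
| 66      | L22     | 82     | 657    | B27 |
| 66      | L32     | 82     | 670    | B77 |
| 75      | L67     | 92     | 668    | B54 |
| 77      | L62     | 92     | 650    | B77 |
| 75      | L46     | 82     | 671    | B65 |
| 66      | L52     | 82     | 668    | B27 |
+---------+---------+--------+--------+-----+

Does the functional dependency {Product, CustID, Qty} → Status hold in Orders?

No

(Product=66, CustID=92, Qty=B77): 2 rows → Status = 661, 661 ✓
(Product=77, CustID=82, Qty=B27): 1 row → Status = 669 ✓
(Product=66, CustID=92, Qty=B65): 1 row → Status = 660 ✓
(Product=77, CustID=87, Qty=B65): 1 row → Status = 663 ✓
(Product=75, CustID=92, Qty=B54): 2 rows → Status takes values {667, 668} — violation
(Product=66, CustID=96, Qty=B77): 1 row → Status = 662 ✓
(Product=66, CustID=87, Qty=B77): 1 row → Status = 671 ✓
(Product=77, CustID=96, Qty=B27): 1 row → Status = 658 ✓
(Product=75, CustID=96, Qty=B77): 1 row → Status = 651 ✓
(Product=77, CustID=92, Qty=B54): 1 row → Status = 668 ✓
(Product=66, CustID=82, Qty=B27): 2 rows → Status takes values {657, 668} — violation
(Product=66, CustID=82, Qty=B77): 1 row → Status = 670 ✓
(Product=77, CustID=92, Qty=B77): 1 row → Status = 650 ✓
(Product=75, CustID=82, Qty=B65): 1 row → Status = 671 ✓
Two rows agree on {Product, CustID, Qty} but differ on Status, so {Product, CustID, Qty} → Status does not hold.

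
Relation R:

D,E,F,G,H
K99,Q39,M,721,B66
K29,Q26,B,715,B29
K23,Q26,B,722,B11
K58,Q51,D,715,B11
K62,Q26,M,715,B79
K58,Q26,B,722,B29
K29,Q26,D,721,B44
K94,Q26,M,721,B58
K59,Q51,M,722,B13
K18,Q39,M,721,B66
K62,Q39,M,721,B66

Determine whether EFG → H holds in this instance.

No

(E=Q39, F=M, G=721): 3 rows → H = B66, B66, B66 ✓
(E=Q26, F=B, G=715): 1 row → H = B29 ✓
(E=Q26, F=B, G=722): 2 rows → H takes values {B11, B29} — violation
(E=Q51, F=D, G=715): 1 row → H = B11 ✓
(E=Q26, F=M, G=715): 1 row → H = B79 ✓
(E=Q26, F=D, G=721): 1 row → H = B44 ✓
(E=Q26, F=M, G=721): 1 row → H = B58 ✓
(E=Q51, F=M, G=722): 1 row → H = B13 ✓
Two rows agree on EFG but differ on H, so EFG → H does not hold.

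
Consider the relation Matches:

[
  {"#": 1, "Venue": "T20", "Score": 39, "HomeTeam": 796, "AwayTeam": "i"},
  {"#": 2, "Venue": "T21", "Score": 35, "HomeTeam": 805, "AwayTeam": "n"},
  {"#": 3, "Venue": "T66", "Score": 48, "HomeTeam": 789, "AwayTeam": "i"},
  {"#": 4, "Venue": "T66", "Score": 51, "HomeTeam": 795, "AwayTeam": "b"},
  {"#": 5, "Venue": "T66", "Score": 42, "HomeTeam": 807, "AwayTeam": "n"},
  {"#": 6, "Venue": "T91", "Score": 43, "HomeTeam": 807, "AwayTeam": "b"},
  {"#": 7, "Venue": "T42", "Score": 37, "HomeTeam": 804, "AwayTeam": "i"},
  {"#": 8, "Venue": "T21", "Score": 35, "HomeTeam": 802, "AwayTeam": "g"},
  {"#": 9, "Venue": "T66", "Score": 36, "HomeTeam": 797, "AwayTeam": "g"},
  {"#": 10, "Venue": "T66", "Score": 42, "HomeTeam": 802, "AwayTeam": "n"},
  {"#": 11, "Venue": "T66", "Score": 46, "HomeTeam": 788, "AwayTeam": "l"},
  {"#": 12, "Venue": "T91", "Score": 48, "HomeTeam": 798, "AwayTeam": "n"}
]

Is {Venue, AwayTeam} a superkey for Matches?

Rows 5 and 10 have the same {Venue, AwayTeam} value (Venue=T66, AwayTeam=n) but are distinct tuples, so {Venue, AwayTeam} does not determine every attribute — not a superkey.

No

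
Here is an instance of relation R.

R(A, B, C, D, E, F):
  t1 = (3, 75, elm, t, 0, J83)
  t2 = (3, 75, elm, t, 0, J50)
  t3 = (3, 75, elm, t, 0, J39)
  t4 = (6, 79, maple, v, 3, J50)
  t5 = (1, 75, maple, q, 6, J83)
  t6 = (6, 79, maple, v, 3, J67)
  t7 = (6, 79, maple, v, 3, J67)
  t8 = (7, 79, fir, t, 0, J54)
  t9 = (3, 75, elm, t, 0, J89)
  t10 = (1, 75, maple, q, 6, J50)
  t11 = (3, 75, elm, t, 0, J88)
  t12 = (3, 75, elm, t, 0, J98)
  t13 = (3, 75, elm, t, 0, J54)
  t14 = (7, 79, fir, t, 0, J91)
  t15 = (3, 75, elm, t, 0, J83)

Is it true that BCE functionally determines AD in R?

Yes

(B=75, C=elm, E=0): rows 1, 2, 3, 9, 11, 12, 13, 15 → {A,D} = (3, t), (3, t), (3, t), (3, t), (3, t), (3, t), (3, t), (3, t) ✓
(B=79, C=maple, E=3): rows 4, 6, 7 → {A,D} = (6, v), (6, v), (6, v) ✓
(B=75, C=maple, E=6): rows 5, 10 → {A,D} = (1, q), (1, q) ✓
(B=79, C=fir, E=0): rows 8, 14 → {A,D} = (7, t), (7, t) ✓
Every BCE value is associated with a single AD value, so BCE → AD holds.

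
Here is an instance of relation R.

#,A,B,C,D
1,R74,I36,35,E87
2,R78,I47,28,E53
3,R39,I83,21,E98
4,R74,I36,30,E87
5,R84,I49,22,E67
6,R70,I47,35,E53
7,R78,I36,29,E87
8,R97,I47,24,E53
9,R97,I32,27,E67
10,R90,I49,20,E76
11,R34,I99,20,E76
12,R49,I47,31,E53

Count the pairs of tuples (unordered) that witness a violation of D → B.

2

D=E87: all 3 rows agree on B — 0 pairs.
D=E53: all 4 rows agree on B — 0 pairs.
D=E67: violating pairs (5,9) — 1 pair.
D=E76: violating pairs (10,11) — 1 pair.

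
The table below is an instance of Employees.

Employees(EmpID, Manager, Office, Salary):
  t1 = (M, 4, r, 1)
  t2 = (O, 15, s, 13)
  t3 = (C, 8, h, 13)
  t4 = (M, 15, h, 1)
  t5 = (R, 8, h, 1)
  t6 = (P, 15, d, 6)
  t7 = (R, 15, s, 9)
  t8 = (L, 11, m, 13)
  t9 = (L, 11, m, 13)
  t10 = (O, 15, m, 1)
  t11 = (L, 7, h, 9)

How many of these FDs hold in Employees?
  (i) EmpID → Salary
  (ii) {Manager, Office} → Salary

(i) EmpID → Salary: EmpID=O: rows 2, 10 → Salary takes values {13, 1} — violation; EmpID=R: rows 5, 7 → Salary takes values {1, 9} — violation; EmpID=L: rows 8, 9, 11 → Salary takes values {13, 9} — violation — fails.
(ii) {Manager, Office} → Salary: (Manager=15, Office=s): rows 2, 7 → Salary takes values {13, 9} — violation; (Manager=8, Office=h): rows 3, 5 → Salary takes values {13, 1} — violation — fails.
None of the 2 dependencies hold.

0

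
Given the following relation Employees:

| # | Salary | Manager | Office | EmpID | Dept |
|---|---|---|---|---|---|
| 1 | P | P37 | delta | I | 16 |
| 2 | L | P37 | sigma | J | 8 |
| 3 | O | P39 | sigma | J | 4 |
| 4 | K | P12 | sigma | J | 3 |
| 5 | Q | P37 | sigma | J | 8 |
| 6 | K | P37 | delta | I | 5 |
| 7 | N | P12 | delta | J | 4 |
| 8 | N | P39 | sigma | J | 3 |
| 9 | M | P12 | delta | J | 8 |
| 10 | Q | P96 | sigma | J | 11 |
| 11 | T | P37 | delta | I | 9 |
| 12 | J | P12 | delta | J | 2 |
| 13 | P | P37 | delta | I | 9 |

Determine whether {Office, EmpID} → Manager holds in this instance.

No

(Office=delta, EmpID=I): rows 1, 6, 11, 13 → Manager = P37, P37, P37, P37 ✓
(Office=sigma, EmpID=J): rows 2, 3, 4, 5, 8, 10 → Manager takes values {P37, P39, P12, P96} — violation
(Office=delta, EmpID=J): rows 7, 9, 12 → Manager = P12, P12, P12 ✓
Two rows agree on {Office, EmpID} but differ on Manager, so {Office, EmpID} → Manager does not hold.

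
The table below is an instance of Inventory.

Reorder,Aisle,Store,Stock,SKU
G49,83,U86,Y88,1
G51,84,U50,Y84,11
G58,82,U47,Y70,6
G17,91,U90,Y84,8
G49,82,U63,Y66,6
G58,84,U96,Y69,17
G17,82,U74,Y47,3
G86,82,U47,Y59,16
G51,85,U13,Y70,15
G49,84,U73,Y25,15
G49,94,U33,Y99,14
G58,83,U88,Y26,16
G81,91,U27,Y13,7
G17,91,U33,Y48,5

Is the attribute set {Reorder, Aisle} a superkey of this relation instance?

Two distinct rows share (Reorder=G17, Aisle=91), so {Reorder, Aisle} does not determine every attribute — not a superkey.

No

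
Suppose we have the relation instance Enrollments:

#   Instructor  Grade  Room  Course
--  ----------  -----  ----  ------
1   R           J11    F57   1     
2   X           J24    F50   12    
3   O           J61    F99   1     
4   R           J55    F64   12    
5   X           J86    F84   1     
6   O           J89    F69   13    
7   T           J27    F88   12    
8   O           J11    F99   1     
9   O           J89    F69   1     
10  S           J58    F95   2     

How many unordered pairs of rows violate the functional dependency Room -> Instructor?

Room=F99: all 2 rows agree on Instructor — 0 pairs.
Room=F69: all 2 rows agree on Instructor — 0 pairs.

0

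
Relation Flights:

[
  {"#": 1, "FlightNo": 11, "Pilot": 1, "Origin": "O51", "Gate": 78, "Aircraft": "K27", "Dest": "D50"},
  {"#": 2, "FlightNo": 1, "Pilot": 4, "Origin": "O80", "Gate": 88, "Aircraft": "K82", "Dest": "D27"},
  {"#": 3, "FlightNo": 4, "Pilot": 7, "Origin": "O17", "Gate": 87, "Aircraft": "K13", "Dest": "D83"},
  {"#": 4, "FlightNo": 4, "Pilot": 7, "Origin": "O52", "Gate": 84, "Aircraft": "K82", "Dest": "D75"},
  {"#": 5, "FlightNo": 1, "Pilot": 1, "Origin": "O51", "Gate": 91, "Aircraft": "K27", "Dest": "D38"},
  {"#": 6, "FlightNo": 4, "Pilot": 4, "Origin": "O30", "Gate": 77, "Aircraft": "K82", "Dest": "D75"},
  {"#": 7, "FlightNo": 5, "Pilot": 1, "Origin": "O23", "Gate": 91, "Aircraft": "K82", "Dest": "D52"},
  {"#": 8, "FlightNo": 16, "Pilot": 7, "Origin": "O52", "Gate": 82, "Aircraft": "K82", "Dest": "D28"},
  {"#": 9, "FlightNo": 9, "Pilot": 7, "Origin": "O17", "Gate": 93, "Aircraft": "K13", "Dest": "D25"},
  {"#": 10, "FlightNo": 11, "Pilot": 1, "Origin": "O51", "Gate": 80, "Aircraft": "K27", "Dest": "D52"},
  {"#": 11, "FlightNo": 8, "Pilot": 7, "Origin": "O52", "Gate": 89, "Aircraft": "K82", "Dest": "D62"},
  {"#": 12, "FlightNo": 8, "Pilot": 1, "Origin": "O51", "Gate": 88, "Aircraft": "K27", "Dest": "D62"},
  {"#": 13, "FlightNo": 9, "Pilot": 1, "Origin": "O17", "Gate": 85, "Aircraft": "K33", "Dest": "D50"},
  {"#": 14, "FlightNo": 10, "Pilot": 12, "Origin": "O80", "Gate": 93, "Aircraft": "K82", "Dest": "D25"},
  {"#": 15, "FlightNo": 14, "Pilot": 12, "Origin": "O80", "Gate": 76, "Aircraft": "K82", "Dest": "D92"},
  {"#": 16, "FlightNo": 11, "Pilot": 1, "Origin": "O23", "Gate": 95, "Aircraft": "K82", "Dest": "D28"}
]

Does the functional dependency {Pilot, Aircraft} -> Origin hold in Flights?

No

(Pilot=1, Aircraft=K27): rows 1, 5, 10, 12 → Origin = O51, O51, O51, O51 ✓
(Pilot=4, Aircraft=K82): rows 2, 6 → Origin takes values {O80, O30} — violation
(Pilot=7, Aircraft=K13): rows 3, 9 → Origin = O17, O17 ✓
(Pilot=7, Aircraft=K82): rows 4, 8, 11 → Origin = O52, O52, O52 ✓
(Pilot=1, Aircraft=K82): rows 7, 16 → Origin = O23, O23 ✓
(Pilot=1, Aircraft=K33): row 13 → Origin = O17 ✓
(Pilot=12, Aircraft=K82): rows 14, 15 → Origin = O80, O80 ✓
Two rows agree on {Pilot, Aircraft} but differ on Origin, so {Pilot, Aircraft} -> Origin does not hold.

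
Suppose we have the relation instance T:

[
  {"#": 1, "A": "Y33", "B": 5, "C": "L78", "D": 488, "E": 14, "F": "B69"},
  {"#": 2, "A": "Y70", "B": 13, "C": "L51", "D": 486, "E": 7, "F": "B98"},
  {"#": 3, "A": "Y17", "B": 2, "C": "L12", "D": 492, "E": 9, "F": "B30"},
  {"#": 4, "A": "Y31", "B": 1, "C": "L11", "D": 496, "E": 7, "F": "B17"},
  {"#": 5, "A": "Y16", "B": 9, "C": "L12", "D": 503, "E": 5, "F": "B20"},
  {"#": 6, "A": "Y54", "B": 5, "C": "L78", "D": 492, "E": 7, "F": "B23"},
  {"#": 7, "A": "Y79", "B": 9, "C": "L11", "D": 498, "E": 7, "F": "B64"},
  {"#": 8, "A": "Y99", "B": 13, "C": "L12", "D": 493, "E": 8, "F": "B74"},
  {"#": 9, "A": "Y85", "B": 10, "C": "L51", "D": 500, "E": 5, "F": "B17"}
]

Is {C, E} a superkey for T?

Rows 4 and 7 have the same {C, E} value (C=L11, E=7) but are distinct tuples, so {C, E} does not determine every attribute — not a superkey.

No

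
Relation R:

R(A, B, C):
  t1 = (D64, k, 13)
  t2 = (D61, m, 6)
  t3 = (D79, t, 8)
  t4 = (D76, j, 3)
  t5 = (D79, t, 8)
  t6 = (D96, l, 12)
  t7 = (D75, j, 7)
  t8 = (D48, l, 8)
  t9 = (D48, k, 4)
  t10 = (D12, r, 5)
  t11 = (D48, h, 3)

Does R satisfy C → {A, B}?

C=13: row 1 → {A,B} = (D64, k) ✓
C=6: row 2 → {A,B} = (D61, m) ✓
C=8: rows 3, 5, 8 → {A,B} takes values {(D79, t), (D48, l)} — violation
C=3: rows 4, 11 → {A,B} takes values {(D76, j), (D48, h)} — violation
C=12: row 6 → {A,B} = (D96, l) ✓
C=7: row 7 → {A,B} = (D75, j) ✓
C=4: row 9 → {A,B} = (D48, k) ✓
C=5: row 10 → {A,B} = (D12, r) ✓
Two rows agree on C but differ on {A, B}, so C → {A, B} does not hold.

No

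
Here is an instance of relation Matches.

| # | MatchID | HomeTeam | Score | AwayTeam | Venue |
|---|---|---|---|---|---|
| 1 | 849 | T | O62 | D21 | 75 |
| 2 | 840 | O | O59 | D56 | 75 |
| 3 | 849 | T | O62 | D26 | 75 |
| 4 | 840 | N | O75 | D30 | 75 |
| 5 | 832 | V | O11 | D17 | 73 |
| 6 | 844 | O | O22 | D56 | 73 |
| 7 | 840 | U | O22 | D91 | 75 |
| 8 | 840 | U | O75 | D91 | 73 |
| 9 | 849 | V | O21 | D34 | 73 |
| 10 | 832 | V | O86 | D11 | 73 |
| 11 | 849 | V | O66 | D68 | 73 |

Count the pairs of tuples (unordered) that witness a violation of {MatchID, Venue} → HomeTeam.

(MatchID=849, Venue=75): all 2 rows agree on HomeTeam — 0 pairs.
(MatchID=840, Venue=75): violating pairs (2,4), (2,7), (4,7) — 3 pairs.
(MatchID=832, Venue=73): all 2 rows agree on HomeTeam — 0 pairs.
(MatchID=849, Venue=73): all 2 rows agree on HomeTeam — 0 pairs.

3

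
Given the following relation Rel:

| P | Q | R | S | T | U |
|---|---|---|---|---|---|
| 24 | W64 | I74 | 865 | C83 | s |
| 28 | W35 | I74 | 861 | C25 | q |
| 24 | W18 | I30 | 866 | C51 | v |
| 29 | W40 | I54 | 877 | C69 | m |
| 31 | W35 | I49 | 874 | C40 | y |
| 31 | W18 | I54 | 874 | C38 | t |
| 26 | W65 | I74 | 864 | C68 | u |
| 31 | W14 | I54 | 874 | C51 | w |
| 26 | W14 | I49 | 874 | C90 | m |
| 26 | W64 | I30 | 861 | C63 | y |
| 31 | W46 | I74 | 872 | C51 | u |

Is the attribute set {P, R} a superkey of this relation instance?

No

Two distinct rows share (P=31, R=I54), so {P, R} does not determine every attribute — not a superkey.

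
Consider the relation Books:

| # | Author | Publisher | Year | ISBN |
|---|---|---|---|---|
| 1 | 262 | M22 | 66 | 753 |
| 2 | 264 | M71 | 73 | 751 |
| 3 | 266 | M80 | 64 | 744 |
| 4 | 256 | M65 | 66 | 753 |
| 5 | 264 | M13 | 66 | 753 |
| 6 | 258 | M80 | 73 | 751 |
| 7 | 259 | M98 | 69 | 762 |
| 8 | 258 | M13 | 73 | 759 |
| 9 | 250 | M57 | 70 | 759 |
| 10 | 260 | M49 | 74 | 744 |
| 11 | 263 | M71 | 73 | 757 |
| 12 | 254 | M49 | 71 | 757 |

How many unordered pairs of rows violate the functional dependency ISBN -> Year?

ISBN=753: all 3 rows agree on Year — 0 pairs.
ISBN=751: all 2 rows agree on Year — 0 pairs.
ISBN=744: violating pairs (3,10) — 1 pair.
ISBN=759: violating pairs (8,9) — 1 pair.
ISBN=757: violating pairs (11,12) — 1 pair.

3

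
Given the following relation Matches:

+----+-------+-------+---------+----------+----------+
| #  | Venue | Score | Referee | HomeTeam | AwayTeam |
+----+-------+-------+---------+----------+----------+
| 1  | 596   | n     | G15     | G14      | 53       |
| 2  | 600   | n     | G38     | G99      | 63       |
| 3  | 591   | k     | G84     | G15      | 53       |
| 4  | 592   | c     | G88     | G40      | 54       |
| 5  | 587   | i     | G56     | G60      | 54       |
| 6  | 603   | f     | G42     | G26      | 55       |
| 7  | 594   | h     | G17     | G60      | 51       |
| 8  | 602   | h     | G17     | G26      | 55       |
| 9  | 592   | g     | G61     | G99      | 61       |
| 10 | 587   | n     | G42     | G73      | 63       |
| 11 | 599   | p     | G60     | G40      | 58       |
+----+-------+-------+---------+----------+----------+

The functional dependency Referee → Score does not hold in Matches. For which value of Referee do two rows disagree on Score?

Referee=G15: row 1 → Score = n ✓
Referee=G38: row 2 → Score = n ✓
Referee=G84: row 3 → Score = k ✓
Referee=G88: row 4 → Score = c ✓
Referee=G56: row 5 → Score = i ✓
Referee=G42: rows 6, 10 → Score takes values {f, n} — violation
Referee=G17: rows 7, 8 → Score = h, h ✓
Referee=G61: row 9 → Score = g ✓
Referee=G60: row 11 → Score = p ✓
The only Referee value with inconsistent Score is Referee=G42.

G42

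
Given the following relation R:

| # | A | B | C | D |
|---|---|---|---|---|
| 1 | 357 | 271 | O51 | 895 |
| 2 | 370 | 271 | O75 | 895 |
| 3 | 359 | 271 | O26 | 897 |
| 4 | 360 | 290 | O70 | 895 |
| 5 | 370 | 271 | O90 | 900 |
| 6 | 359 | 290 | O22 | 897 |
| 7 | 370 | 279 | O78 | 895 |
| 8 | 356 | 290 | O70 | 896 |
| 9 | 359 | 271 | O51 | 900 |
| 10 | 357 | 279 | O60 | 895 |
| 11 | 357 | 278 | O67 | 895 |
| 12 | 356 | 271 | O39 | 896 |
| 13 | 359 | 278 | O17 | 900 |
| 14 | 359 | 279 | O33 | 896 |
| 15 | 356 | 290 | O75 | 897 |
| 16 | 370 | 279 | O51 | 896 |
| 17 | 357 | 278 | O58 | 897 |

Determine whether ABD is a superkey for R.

All 17 rows have distinct ABD values, so ABD → (all attributes) holds and ABD is a superkey.

Yes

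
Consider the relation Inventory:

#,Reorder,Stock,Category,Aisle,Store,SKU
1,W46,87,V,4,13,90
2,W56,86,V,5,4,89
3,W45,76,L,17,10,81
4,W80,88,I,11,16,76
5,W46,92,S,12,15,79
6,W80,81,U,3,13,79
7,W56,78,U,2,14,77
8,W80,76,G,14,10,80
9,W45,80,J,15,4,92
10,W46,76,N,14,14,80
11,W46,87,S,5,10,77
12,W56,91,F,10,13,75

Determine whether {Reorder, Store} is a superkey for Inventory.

All 12 rows have distinct {Reorder, Store} values, so {Reorder, Store} → (all attributes) holds and {Reorder, Store} is a superkey.

Yes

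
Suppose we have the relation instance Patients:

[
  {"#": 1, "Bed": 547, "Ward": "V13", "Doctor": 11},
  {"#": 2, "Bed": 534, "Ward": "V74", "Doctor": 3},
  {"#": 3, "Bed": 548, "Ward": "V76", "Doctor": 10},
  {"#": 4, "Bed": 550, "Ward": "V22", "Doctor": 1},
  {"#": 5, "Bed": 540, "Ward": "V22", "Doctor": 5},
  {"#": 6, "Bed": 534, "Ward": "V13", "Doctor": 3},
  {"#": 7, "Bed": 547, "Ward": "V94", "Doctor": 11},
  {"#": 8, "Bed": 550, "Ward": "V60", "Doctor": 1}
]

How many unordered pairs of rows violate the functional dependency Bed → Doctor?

0

Bed=547: all 2 rows agree on Doctor — 0 pairs.
Bed=534: all 2 rows agree on Doctor — 0 pairs.
Bed=550: all 2 rows agree on Doctor — 0 pairs.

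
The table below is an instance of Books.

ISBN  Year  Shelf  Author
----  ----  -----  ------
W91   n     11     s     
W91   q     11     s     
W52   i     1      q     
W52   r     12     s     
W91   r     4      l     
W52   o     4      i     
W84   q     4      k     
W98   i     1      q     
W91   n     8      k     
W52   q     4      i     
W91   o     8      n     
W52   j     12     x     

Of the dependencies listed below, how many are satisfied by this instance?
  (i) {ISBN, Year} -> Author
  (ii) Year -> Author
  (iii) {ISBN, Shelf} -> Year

(i) {ISBN, Year} -> Author: (ISBN=W91, Year=n): 2 rows → Author takes values {s, k} — violation — fails.
(ii) Year -> Author: Year=n: 2 rows → Author takes values {s, k} — violation; Year=q: 3 rows → Author takes values {s, k, i} — violation; Year=r: 2 rows → Author takes values {s, l} — violation; Year=o: 2 rows → Author takes values {i, n} — violation — fails.
(iii) {ISBN, Shelf} -> Year: (ISBN=W91, Shelf=11): 2 rows → Year takes values {n, q} — violation; (ISBN=W52, Shelf=12): 2 rows → Year takes values {r, j} — violation; (ISBN=W52, Shelf=4): 2 rows → Year takes values {o, q} — violation; (ISBN=W91, Shelf=8): 2 rows → Year takes values {n, o} — violation — fails.
None of the 3 dependencies hold.

0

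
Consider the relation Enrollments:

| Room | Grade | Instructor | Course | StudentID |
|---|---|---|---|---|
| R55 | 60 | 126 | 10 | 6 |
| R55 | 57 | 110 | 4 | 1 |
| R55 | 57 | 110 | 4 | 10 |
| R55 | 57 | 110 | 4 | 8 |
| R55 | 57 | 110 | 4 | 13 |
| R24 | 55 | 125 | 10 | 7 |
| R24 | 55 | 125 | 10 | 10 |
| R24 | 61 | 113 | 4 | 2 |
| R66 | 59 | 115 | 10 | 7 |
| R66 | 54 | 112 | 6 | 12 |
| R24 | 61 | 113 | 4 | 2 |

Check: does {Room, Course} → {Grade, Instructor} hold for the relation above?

(Room=R55, Course=10): 1 row → {Grade,Instructor} = (60, 126) ✓
(Room=R55, Course=4): 4 rows → {Grade,Instructor} = (57, 110), (57, 110), (57, 110), (57, 110) ✓
(Room=R24, Course=10): 2 rows → {Grade,Instructor} = (55, 125), (55, 125) ✓
(Room=R24, Course=4): 2 rows → {Grade,Instructor} = (61, 113), (61, 113) ✓
(Room=R66, Course=10): 1 row → {Grade,Instructor} = (59, 115) ✓
(Room=R66, Course=6): 1 row → {Grade,Instructor} = (54, 112) ✓
Every {Room, Course} value is associated with a single {Grade, Instructor} value, so {Room, Course} → {Grade, Instructor} holds.

Yes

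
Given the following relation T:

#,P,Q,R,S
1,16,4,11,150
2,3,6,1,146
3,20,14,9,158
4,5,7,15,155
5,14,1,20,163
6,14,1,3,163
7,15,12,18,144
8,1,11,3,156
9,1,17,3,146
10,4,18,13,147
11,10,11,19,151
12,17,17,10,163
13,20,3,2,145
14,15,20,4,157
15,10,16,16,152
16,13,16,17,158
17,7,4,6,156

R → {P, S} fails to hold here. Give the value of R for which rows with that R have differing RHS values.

R=11: row 1 → {P,S} = (16, 150) ✓
R=1: row 2 → {P,S} = (3, 146) ✓
R=9: row 3 → {P,S} = (20, 158) ✓
R=15: row 4 → {P,S} = (5, 155) ✓
R=20: row 5 → {P,S} = (14, 163) ✓
R=3: rows 6, 8, 9 → {P,S} takes values {(14, 163), (1, 156), (1, 146)} — violation
R=18: row 7 → {P,S} = (15, 144) ✓
R=13: row 10 → {P,S} = (4, 147) ✓
R=19: row 11 → {P,S} = (10, 151) ✓
R=10: row 12 → {P,S} = (17, 163) ✓
R=2: row 13 → {P,S} = (20, 145) ✓
R=4: row 14 → {P,S} = (15, 157) ✓
R=16: row 15 → {P,S} = (10, 152) ✓
R=17: row 16 → {P,S} = (13, 158) ✓
R=6: row 17 → {P,S} = (7, 156) ✓
The only R value with inconsistent RHS is R=3.

3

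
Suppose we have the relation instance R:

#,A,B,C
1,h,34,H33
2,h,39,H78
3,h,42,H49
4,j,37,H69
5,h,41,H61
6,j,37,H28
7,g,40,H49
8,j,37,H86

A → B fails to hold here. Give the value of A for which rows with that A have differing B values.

h

A=h: rows 1, 2, 3, 5 → B takes values {34, 39, 42, 41} — violation
A=j: rows 4, 6, 8 → B = 37, 37, 37 ✓
A=g: row 7 → B = 40 ✓
The only A value with inconsistent B is A=h.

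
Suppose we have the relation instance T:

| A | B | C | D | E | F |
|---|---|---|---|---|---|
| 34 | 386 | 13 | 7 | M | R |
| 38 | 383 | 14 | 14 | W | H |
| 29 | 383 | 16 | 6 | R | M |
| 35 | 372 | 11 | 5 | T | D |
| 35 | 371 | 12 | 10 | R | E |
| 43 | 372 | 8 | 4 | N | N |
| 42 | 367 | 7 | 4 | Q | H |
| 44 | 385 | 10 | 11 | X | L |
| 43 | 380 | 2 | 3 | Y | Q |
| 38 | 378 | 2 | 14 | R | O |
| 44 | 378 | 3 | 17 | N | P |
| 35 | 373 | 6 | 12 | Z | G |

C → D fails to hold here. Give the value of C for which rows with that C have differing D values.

C=13: 1 row → D = 7 ✓
C=14: 1 row → D = 14 ✓
C=16: 1 row → D = 6 ✓
C=11: 1 row → D = 5 ✓
C=12: 1 row → D = 10 ✓
C=8: 1 row → D = 4 ✓
C=7: 1 row → D = 4 ✓
C=10: 1 row → D = 11 ✓
C=2: 2 rows → D takes values {3, 14} — violation
C=3: 1 row → D = 17 ✓
C=6: 1 row → D = 12 ✓
The only C value with inconsistent D is C=2.

2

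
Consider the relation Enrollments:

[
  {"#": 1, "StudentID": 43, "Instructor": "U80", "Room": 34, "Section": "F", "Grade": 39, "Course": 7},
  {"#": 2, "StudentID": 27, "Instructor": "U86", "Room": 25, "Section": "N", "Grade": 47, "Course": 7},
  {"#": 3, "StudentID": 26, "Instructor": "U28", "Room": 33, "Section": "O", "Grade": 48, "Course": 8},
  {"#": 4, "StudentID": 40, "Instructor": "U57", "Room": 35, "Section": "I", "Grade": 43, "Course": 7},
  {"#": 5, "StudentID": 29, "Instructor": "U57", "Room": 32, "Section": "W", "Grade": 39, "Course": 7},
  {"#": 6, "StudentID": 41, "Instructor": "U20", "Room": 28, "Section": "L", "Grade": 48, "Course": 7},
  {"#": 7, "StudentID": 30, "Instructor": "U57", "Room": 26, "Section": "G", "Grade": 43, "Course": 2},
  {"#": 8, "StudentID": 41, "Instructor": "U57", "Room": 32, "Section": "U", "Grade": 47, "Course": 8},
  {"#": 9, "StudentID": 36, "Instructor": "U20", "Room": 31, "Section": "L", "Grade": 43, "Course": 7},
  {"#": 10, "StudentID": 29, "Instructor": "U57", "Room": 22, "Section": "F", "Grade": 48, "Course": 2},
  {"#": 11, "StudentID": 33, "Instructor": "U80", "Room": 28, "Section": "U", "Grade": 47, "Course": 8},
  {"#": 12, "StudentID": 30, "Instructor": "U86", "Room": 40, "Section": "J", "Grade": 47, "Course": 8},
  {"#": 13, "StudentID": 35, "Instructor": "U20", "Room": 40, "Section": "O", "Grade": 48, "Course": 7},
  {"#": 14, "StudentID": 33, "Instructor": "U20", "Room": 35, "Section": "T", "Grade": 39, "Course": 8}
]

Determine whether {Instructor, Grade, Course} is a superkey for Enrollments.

No

Rows 6 and 13 have the same {Instructor, Grade, Course} value (Instructor=U20, Grade=48, Course=7) but are distinct tuples, so {Instructor, Grade, Course} does not determine every attribute — not a superkey.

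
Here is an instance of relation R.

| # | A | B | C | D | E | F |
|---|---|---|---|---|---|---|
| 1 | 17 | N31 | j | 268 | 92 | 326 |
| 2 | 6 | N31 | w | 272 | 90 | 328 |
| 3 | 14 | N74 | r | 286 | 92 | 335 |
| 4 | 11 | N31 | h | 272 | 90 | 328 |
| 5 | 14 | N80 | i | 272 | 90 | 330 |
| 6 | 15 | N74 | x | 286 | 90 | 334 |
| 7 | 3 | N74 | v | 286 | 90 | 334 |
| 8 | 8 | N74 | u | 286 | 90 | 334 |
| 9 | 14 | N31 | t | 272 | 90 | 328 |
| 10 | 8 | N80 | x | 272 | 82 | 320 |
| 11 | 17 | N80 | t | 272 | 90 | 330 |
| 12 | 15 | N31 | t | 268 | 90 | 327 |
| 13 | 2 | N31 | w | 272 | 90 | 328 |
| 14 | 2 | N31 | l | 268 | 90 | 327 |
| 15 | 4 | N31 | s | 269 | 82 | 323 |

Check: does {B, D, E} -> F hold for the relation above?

Yes

(B=N31, D=268, E=92): row 1 → F = 326 ✓
(B=N31, D=272, E=90): rows 2, 4, 9, 13 → F = 328, 328, 328, 328 ✓
(B=N74, D=286, E=92): row 3 → F = 335 ✓
(B=N80, D=272, E=90): rows 5, 11 → F = 330, 330 ✓
(B=N74, D=286, E=90): rows 6, 7, 8 → F = 334, 334, 334 ✓
(B=N80, D=272, E=82): row 10 → F = 320 ✓
(B=N31, D=268, E=90): rows 12, 14 → F = 327, 327 ✓
(B=N31, D=269, E=82): row 15 → F = 323 ✓
Every {B, D, E} value is associated with a single F value, so {B, D, E} -> F holds.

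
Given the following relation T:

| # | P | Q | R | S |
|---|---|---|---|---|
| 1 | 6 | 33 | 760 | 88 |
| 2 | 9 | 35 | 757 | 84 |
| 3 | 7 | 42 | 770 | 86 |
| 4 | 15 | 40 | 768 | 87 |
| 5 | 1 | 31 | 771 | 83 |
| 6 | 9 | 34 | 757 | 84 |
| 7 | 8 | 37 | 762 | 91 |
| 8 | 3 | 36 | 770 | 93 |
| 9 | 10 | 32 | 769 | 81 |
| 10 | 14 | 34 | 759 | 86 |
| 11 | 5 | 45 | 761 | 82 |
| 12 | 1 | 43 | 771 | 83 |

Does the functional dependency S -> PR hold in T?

S=88: row 1 → {P,R} = (6, 760) ✓
S=84: rows 2, 6 → {P,R} = (9, 757), (9, 757) ✓
S=86: rows 3, 10 → {P,R} takes values {(7, 770), (14, 759)} — violation
S=87: row 4 → {P,R} = (15, 768) ✓
S=83: rows 5, 12 → {P,R} = (1, 771), (1, 771) ✓
S=91: row 7 → {P,R} = (8, 762) ✓
S=93: row 8 → {P,R} = (3, 770) ✓
S=81: row 9 → {P,R} = (10, 769) ✓
S=82: row 11 → {P,R} = (5, 761) ✓
Two rows agree on S but differ on PR, so S -> PR does not hold.

No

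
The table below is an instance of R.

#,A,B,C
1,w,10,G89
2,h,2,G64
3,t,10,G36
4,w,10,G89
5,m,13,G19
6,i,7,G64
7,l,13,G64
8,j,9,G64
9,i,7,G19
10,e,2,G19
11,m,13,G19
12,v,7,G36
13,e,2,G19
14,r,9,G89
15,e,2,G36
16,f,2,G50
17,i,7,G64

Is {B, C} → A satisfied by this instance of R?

(B=10, C=G89): rows 1, 4 → A = w, w ✓
(B=2, C=G64): row 2 → A = h ✓
(B=10, C=G36): row 3 → A = t ✓
(B=13, C=G19): rows 5, 11 → A = m, m ✓
(B=7, C=G64): rows 6, 17 → A = i, i ✓
(B=13, C=G64): row 7 → A = l ✓
(B=9, C=G64): row 8 → A = j ✓
(B=7, C=G19): row 9 → A = i ✓
(B=2, C=G19): rows 10, 13 → A = e, e ✓
(B=7, C=G36): row 12 → A = v ✓
(B=9, C=G89): row 14 → A = r ✓
(B=2, C=G36): row 15 → A = e ✓
(B=2, C=G50): row 16 → A = f ✓
Every {B, C} value is associated with a single A value, so {B, C} → A holds.

Yes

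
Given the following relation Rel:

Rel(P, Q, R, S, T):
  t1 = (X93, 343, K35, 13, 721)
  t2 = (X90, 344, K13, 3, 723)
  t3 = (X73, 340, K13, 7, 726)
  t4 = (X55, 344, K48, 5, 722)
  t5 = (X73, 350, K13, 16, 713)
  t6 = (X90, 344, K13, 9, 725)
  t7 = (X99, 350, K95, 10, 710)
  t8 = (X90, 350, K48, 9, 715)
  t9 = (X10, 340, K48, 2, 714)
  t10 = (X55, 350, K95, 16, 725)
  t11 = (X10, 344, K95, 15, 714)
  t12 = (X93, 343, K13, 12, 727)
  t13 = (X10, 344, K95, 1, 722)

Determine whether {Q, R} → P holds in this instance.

No

(Q=343, R=K35): row 1 → P = X93 ✓
(Q=344, R=K13): rows 2, 6 → P = X90, X90 ✓
(Q=340, R=K13): row 3 → P = X73 ✓
(Q=344, R=K48): row 4 → P = X55 ✓
(Q=350, R=K13): row 5 → P = X73 ✓
(Q=350, R=K95): rows 7, 10 → P takes values {X99, X55} — violation
(Q=350, R=K48): row 8 → P = X90 ✓
(Q=340, R=K48): row 9 → P = X10 ✓
(Q=344, R=K95): rows 11, 13 → P = X10, X10 ✓
(Q=343, R=K13): row 12 → P = X93 ✓
Two rows agree on {Q, R} but differ on P, so {Q, R} → P does not hold.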